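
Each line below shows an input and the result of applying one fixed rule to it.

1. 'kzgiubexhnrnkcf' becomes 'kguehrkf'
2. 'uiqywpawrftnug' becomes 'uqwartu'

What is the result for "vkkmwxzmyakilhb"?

Each output is the input with this applied: keep every other character starting from the first (positions 1st, 3rd, 5th, ...).
Applying that to "vkkmwxzmyakilhb" gives "vkwzyklb".

vkwzyklb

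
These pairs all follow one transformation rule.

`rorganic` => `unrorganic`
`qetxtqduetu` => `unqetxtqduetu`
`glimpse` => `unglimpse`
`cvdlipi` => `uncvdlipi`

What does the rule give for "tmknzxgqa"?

The transformation: prepend "un".
"tmknzxgqa" → "untmknzxgqa".

untmknzxgqa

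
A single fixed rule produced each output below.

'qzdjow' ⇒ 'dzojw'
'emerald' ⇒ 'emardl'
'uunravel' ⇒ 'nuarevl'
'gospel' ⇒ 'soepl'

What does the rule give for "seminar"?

menira

Rule — delete the first character, then swap each adjacent pair of characters (1↔2, 3↔4, ...).
"seminar" → "eminar" → "menira".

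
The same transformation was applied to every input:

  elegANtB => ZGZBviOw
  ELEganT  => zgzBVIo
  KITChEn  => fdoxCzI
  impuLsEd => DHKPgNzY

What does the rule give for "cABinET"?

XvwDIzo

Looking at the pairs, the operation is to flip the case of every letter, then shift every letter 5 places backward in the alphabet (wrapping around).
On "cABinET" that produces "XvwDIzo".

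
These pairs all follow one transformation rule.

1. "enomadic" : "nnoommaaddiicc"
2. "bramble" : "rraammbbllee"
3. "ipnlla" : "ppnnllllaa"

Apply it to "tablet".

aabblleett

The rule is to delete the first character, then double every character.
Starting from "tablet": after the first operation, "ablet"; after the second, "aabblleett".
(Check on "bramble": → "ramble" → "rraammbbllee" ✓)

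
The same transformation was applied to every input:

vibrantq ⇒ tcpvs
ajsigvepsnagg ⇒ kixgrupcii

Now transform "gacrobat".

tqdcv

The pattern: shift every letter 2 places forward in the alphabet (wrapping around), then delete the first 3 characters.
So "gacrobat" becomes "tqdcv".
(Check on "ajsigvepsnagg": → "clukixgrupcii" → "kixgrupcii" ✓)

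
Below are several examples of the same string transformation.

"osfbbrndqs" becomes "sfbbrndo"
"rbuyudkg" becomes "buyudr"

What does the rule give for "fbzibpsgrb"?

Looking at the pairs, the operation is to delete the last 2 characters, then move the first character to the end.
"fbzibpsgrb" → "fbzibpsg" → "bzibpsgf".

bzibpsgf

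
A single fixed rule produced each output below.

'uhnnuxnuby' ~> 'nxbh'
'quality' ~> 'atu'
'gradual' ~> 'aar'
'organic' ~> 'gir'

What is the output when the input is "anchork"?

Looking at the pairs, the operation is to move the first 2 characters to the end (rotate left by 2), then keep one character in every 3, starting at position 1 (positions 1st, 4th, 7th, ...).
On "anchork": the first step gives "chorkan", and the second then gives "crn".

crn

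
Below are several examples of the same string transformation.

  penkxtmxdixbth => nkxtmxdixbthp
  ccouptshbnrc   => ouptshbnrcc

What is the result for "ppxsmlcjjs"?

What's happening: move the first 2 characters to the end (rotate left by 2), then delete the last character.
"ppxsmlcjjs" → "xsmlcjjspp" → "xsmlcjjsp".

xsmlcjjsp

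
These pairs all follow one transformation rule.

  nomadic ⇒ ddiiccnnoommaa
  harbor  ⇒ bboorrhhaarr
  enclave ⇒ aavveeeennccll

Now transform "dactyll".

The rule is to move the last 3 characters to the front (rotate right by 3), then double every character.
Doing the same to "dactyll": "yyllllddaacctt".

yyllllddaacctt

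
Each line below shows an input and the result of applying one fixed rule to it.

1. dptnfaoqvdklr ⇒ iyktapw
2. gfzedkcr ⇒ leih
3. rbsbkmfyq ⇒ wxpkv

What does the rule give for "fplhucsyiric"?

The transformation: shift every letter 5 places forward in the alphabet (wrapping around), then keep every other character starting from the first (positions 1st, 3rd, 5th, ...).
On "fplhucsyiric": the first step gives "kuqmzhxdnwnh", and the second then gives "kqzxnn".

kqzxnn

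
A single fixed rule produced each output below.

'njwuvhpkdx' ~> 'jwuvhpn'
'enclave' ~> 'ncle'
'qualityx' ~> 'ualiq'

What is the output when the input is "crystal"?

The transformation: delete the last 3 characters, then move the first character to the end.
Doing the same to "crystal": "rysc".

rysc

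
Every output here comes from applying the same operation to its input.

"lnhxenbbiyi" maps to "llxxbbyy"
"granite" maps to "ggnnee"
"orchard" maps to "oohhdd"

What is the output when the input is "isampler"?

Rule — keep one character in every 3, starting at position 1 (positions 1st, 4th, 7th, ...), then double every character.
Starting from "isampler": after the first operation, "ime"; after the second, "iimmee".

iimmee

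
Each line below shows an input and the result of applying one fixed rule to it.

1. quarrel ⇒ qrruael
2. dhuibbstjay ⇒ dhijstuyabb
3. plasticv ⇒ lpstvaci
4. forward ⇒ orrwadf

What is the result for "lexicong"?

ilnoxceg

The rule is to sort the characters into alphabetical order, then move the first 3 characters to the end (rotate left by 3).
Working it through for "lexicong": intermediate "cegilnox", final "ilnoxceg".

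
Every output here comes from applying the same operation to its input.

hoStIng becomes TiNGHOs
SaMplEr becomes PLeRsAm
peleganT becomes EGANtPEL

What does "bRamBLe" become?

MblEBrA

The rule is to move the first 3 characters to the end (rotate left by 3), then flip the case of every letter.
Starting from "bRamBLe": after the first operation, "mBLebRa"; after the second, "MblEBrA".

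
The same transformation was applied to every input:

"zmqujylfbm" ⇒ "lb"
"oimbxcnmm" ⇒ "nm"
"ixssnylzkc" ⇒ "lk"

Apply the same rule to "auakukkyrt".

The transformation: keep every other character starting from the first (positions 1st, 3rd, 5th, ...), then delete the first 3 characters.
Starting from "auakukkyrt": after the first operation, "aaukr"; after the second, "kr".

kr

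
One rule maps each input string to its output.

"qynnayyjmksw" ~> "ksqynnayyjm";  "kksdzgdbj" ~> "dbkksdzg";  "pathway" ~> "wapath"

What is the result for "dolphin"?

hidolp

Each output is the input with this applied: delete the last character, then move the last 2 characters to the front (rotate right by 2).
Applying both steps to "dolphin": "dolphi", then "hidolp".
(Check on "kksdzgdbj": → "kksdzgdb" → "dbkksdzg" ✓)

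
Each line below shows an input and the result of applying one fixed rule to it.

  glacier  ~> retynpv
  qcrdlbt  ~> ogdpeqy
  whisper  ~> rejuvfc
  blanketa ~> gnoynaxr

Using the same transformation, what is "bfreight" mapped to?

Each output is the input with this applied: move the last 2 characters to the front (rotate right by 2), then shift every letter 13 places forward in the alphabet (wrapping around) — i.e. ROT13.
Starting from "bfreight": after the first operation, "htbfreig"; after the second, "ugoservt".
(Check on "qcrdlbt": → "btqcrdl" → "ogdpeqy" ✓)

ugoservt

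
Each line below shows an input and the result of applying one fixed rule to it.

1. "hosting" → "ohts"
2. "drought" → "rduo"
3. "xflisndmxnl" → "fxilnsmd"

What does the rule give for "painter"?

The pattern: delete the last 3 characters, then swap each adjacent pair of characters (1↔2, 3↔4, ...).
Starting from "painter": after the first operation, "pain"; after the second, "apni".

apni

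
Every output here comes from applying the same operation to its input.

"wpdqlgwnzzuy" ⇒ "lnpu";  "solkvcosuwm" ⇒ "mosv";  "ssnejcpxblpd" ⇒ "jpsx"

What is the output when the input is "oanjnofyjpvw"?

anvy

The rule is to keep one character in every 3, starting at position 2 (positions 2nd, 5th, 8th, ...), then sort the characters into alphabetical order.
"oanjnofyjpvw" → "anyv" → "anvy".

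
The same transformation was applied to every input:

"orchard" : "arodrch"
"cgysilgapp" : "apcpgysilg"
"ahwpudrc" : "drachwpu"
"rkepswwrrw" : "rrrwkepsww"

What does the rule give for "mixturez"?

remzixtu

The pattern: swap the first and last characters, then move the last 3 characters to the front (rotate right by 3).
Applying both steps to "mixturez": "zixturem", then "remzixtu".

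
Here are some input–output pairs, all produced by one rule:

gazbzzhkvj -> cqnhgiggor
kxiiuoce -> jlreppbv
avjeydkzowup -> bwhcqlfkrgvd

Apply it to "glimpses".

The transformation: move the last 2 characters to the front (rotate right by 2), then shift every letter 7 places forward in the alphabet (wrapping around).
Starting from "glimpses": after the first operation, "esglimps"; after the second, "lznsptwz".

lznsptwz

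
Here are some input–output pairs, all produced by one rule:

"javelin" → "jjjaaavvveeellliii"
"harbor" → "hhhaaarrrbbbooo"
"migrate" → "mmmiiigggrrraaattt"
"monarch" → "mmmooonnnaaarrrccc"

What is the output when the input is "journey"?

jjjooouuurrrnnneee

The transformation: repeat every character 3 times, then delete the last 3 characters.
On "journey": the first step gives "jjjooouuurrrnnneeeyyy", and the second then gives "jjjooouuurrrnnneee".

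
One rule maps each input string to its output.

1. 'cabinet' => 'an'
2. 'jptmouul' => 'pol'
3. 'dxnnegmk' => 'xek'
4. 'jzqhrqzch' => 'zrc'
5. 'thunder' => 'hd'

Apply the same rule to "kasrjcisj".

ajs

Each output is the input with this applied: keep one character in every 3, starting at position 2 (positions 2nd, 5th, 8th, ...).
"kasrjcisj" → "ajs".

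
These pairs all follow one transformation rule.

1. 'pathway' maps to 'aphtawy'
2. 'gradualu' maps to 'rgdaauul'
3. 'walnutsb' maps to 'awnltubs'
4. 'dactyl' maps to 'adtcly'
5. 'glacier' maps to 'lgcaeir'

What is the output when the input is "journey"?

ojrueny

The pattern: swap each adjacent pair of characters (1↔2, 3↔4, ...).
Doing the same to "journey": "ojrueny".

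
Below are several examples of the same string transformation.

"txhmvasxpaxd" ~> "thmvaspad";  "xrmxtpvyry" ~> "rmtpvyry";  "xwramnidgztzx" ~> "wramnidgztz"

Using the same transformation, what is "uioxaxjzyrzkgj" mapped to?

uioajzyrzkgj

In each case the input is transformed by: remove every "x".
Doing the same to "uioxaxjzyrzkgj": "uioajzyrzkgj".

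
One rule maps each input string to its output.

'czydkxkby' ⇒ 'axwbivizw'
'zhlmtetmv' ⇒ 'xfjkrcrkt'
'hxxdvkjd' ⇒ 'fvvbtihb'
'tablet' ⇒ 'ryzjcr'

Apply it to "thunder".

What's happening: shift every letter 2 places backward in the alphabet (wrapping around).
Applying that to "thunder" gives "rfslbcp".

rfslbcp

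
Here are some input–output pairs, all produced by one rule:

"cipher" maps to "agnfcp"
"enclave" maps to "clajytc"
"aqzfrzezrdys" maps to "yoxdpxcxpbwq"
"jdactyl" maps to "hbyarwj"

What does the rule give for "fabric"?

Looking at the pairs, the operation is to shift every letter 2 places backward in the alphabet (wrapping around).
"fabric" → "dyzpga".

dyzpga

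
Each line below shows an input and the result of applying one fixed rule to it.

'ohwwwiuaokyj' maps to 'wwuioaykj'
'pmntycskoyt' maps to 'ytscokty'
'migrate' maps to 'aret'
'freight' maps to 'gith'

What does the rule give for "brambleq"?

bmelq

What's happening: delete the first 3 characters, then swap each adjacent pair of characters (1↔2, 3↔4, ...).
Doing the same to "brambleq": "bmelq".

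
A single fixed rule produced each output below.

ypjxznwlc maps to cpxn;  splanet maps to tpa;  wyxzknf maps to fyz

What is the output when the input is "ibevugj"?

The transformation: move the last 2 characters to the front (rotate right by 2), then keep every other character starting from the second (positions 2nd, 4th, 6th, ...).
For "ibevugj", step one produces "gjibevu"; step two turns that into "jbv".

jbv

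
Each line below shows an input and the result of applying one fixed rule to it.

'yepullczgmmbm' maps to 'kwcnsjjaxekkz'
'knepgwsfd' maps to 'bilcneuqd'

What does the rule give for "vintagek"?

itglryec

Looking at the pairs, the operation is to move the last character to the front, then shift every letter 2 places backward in the alphabet (wrapping around).
Starting from "vintagek": after the first operation, "kvintage"; after the second, "itglryec".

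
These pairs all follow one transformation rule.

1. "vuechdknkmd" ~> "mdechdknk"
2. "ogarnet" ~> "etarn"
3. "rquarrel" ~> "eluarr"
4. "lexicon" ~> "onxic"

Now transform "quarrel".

elarr

Looking at the pairs, the operation is to delete the first 2 characters, then move the last 2 characters to the front (rotate right by 2).
So "quarrel" becomes "elarr".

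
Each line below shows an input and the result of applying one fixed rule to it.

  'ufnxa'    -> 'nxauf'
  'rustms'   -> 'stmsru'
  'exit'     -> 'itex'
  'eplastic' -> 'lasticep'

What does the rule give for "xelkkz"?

Each output is the input with this applied: move the first 2 characters to the end (rotate left by 2).
"xelkkz" → "lkkzxe".

lkkzxe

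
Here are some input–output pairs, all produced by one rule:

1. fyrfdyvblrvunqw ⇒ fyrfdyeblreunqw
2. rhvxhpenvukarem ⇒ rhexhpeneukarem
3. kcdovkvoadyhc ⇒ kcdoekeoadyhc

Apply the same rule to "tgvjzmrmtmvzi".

tgejzmrmtmezi

The transformation: replace every "v" with "e".
"tgvjzmrmtmvzi" → "tgejzmrmtmezi".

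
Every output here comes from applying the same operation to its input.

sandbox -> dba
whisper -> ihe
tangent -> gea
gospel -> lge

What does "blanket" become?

The rule is to sort the characters into reverse alphabetical order, then keep only the last 3 characters.
So "blanket" becomes "eba".

eba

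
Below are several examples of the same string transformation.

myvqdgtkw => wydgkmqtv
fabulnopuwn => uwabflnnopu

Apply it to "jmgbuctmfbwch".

The transformation: sort the characters into alphabetical order, then move the last 2 characters to the front (rotate right by 2).
"jmgbuctmfbwch" → "bbccfghjmmtuw" → "uwbbccfghjmmt".
(Check on "fabulnopuwn": → "abflnnopuuw" → "uwabflnnopu" ✓)

uwbbccfghjmmt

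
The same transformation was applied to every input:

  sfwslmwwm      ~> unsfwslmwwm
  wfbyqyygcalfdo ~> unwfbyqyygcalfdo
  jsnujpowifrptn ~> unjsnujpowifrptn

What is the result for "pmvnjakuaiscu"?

unpmvnjakuaiscu

Looking at the pairs, the operation is to prepend "un".
For "pmvnjakuaiscu" the result is "unpmvnjakuaiscu".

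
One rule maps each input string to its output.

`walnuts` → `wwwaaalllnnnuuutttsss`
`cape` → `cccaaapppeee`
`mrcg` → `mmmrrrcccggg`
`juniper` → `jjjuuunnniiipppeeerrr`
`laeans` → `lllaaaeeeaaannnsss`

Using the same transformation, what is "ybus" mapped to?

yyybbbuuusss

The transformation: repeat every character 3 times.
Applying that to "ybus" gives "yyybbbuuusss".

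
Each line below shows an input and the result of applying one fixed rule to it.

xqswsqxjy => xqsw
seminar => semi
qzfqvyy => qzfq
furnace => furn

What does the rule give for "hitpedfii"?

hitp

In each case the input is transformed by: keep only the first 4 characters.
On "hitpedfii" that produces "hitp".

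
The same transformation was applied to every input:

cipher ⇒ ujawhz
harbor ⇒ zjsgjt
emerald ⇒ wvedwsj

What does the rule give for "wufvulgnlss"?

okmkxdnfmyd

In each case the input is transformed by: take characters alternately from the front and the back (1st, last, 2nd, 2nd-last, ...), then shift every letter 8 places backward in the alphabet (wrapping around).
"wufvulgnlss" → "wsusflvnugl" → "okmkxdnfmyd".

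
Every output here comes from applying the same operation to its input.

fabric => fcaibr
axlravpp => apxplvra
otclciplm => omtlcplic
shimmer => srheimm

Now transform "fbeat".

ftbae

The transformation: take characters alternately from the front and the back (1st, last, 2nd, 2nd-last, ...).
So "fbeat" becomes "ftbae".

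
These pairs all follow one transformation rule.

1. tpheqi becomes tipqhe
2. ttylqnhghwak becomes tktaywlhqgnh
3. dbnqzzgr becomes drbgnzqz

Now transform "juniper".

jruenpi

Each output is the input with this applied: take characters alternately from the front and the back (1st, last, 2nd, 2nd-last, ...).
Applying that to "juniper" gives "jruenpi".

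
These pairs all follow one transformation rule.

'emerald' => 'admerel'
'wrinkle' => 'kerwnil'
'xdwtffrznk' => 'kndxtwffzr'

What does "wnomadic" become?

cinwmoda

Rule — swap each adjacent pair of characters (1↔2, 3↔4, ...), then move the last 2 characters to the front (rotate right by 2).
So "wnomadic" becomes "cinwmoda".
(Check on "xdwtffrznk": → "dxtwffzrkn" → "kndxtwffzr" ✓)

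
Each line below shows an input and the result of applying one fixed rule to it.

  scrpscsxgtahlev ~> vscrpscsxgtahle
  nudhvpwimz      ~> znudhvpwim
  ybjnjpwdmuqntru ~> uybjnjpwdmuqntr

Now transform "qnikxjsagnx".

xqnikxjsagn

The transformation: move the last character to the front.
"qnikxjsagnx" → "xqnikxjsagn".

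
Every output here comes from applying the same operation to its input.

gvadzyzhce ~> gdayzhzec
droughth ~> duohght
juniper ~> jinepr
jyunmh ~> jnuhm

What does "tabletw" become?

The pattern: swap each adjacent pair of characters (1↔2, 3↔4, ...), then delete the first character.
On "tabletw": the first step gives "atlbtew", and the second then gives "tlbtew".

tlbtew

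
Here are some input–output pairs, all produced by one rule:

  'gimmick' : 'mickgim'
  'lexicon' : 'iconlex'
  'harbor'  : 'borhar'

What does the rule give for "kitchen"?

The transformation: move the first 3 characters to the end (rotate left by 3).
So "kitchen" becomes "chenkit".

chenkit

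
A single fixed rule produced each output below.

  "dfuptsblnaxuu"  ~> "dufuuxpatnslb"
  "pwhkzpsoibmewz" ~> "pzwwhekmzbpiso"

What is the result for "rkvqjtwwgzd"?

Each output is the input with this applied: take characters alternately from the front and the back (1st, last, 2nd, 2nd-last, ...).
So "rkvqjtwwgzd" becomes "rdkzvgqwjwt".

rdkzvgqwjwt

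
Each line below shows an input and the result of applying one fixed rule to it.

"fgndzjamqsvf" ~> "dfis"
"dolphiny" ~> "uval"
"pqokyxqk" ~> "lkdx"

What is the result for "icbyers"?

Each output is the input with this applied: shift every letter 13 places forward in the alphabet (wrapping around) — i.e. ROT13, then keep only the last 4 characters.
Applying both steps to "icbyers": "vpolref", then "lref".
(Check on "pqokyxqk": → "cdbxlkdx" → "lkdx" ✓)

lref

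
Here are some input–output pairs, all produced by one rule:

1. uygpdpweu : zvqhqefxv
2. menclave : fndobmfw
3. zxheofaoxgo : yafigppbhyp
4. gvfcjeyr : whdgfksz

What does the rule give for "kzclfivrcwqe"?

Each output is the input with this applied: shift every letter 1 place forward in the alphabet (wrapping around), then swap each adjacent pair of characters (1↔2, 3↔4, ...).
So "kzclfivrcwqe" becomes "almdjgswxdfr".

almdjgswxdfr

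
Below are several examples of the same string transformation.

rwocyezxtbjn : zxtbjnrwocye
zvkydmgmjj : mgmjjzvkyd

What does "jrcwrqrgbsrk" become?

rgbsrkjrcwrq

The rule is to swap the front and back halves of the string.
On "jrcwrqrgbsrk" that produces "rgbsrkjrcwrq".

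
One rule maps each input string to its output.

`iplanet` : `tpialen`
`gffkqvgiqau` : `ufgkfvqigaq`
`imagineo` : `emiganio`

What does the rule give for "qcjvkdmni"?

The pattern: swap each adjacent pair of characters (1↔2, 3↔4, ...), then move the last character to the front.
Working it through for "qcjvkdmni": intermediate "cqvjdknmi", final "icqvjdknm".
(Check on "gffkqvgiqau": → "fgkfvqigaqu" → "ufgkfvqigaq" ✓)

icqvjdknm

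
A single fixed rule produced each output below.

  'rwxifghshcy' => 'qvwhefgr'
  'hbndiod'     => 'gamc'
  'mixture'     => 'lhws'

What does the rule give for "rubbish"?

The pattern: delete the last 3 characters, then shift every letter 1 place backward in the alphabet (wrapping around).
"rubbish" → "qtaa".

qtaa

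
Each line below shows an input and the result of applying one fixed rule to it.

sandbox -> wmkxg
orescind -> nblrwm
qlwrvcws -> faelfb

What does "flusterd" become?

dbcnam

Looking at the pairs, the operation is to delete the first 2 characters, then shift every letter 9 places forward in the alphabet (wrapping around).
Applying that to "flusterd" gives "dbcnam".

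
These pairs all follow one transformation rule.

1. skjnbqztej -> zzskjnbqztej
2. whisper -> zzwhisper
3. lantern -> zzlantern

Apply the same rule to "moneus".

Each output is the input with this applied: prepend "zz".
For "moneus" the result is "zzmoneus".

zzmoneus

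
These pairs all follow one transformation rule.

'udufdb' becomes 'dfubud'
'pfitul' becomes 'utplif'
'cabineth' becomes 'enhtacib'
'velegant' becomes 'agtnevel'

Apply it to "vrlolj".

In each case the input is transformed by: swap the front and back halves of the string, then swap each adjacent pair of characters (1↔2, 3↔4, ...).
On "vrlolj" that produces "lovjlr".

lovjlr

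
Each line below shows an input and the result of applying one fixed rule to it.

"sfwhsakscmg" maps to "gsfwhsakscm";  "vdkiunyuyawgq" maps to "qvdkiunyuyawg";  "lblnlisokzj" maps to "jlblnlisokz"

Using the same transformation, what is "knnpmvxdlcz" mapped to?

In each case the input is transformed by: move the last character to the front.
Applying that to "knnpmvxdlcz" gives "zknnpmvxdlc".

zknnpmvxdlc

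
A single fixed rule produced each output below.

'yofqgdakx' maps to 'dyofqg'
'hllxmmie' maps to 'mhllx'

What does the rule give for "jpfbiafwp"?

ajpfbi

The pattern: delete the last 3 characters, then move the last character to the front.
Applying both steps to "jpfbiafwp": "jpfbia", then "ajpfbi".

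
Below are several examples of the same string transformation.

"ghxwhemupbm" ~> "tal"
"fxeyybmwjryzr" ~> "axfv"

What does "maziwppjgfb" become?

vlc

Each output is the input with this applied: keep one character in every 3, starting at position 3 (positions 3rd, 6th, 9th, ...), then shift every letter 4 places backward in the alphabet (wrapping around).
Working it through for "maziwppjgfb": intermediate "zpg", final "vlc".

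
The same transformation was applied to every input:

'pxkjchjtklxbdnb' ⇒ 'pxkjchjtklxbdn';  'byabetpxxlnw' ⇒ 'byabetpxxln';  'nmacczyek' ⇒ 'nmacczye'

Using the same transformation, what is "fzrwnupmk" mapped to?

The pattern: delete the last character.
So "fzrwnupmk" becomes "fzrwnupm".

fzrwnupm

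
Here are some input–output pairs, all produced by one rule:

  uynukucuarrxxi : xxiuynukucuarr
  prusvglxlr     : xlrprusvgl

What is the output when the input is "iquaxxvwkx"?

wkxiquaxxv

The pattern: move the last 3 characters to the front (rotate right by 3).
So "iquaxxvwkx" becomes "wkxiquaxxv".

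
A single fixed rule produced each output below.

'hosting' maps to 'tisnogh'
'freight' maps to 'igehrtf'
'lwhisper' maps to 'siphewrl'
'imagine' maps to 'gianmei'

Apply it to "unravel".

avrenlu

The transformation: take characters alternately from the front and the back (1st, last, 2nd, 2nd-last, ...), then reverse the string.
For "unravel", step one produces "ulnerva"; step two turns that into "avrenlu".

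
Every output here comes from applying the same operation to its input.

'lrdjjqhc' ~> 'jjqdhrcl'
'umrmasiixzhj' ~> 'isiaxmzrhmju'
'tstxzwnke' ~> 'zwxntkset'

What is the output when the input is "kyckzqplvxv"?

The pattern: take characters alternately from the front and the back (1st, last, 2nd, 2nd-last, ...), then reverse the string.
Applying both steps to "kyckzqplvxv": "kvyxcvklzpq", then "qpzlkvcxyvk".

qpzlkvcxyvk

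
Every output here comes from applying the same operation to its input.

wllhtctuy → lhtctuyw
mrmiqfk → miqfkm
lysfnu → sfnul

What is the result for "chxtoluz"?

The pattern: move the first character to the end, then delete the first character.
Applying both steps to "chxtoluz": "hxtoluzc", then "xtoluzc".

xtoluzc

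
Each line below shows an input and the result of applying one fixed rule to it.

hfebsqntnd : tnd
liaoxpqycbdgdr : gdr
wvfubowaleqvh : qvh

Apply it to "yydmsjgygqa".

The pattern: keep only the last 3 characters.
For "yydmsjgygqa" the result is "gqa".

gqa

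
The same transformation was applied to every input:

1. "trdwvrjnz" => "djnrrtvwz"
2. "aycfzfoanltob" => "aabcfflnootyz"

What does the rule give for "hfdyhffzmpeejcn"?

cdeefffhhjmnpyz

The pattern: sort the characters into alphabetical order.
Applying that to "hfdyhffzmpeejcn" gives "cdeefffhhjmnpyz".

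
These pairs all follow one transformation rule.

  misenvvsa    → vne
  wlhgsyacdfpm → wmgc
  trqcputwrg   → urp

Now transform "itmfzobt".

What's happening: sort the characters into reverse alphabetical order, then keep one character in every 3, starting at position 2 (positions 2nd, 5th, 8th, ...).
Applying both steps to "itmfzobt": "zttomifb", then "tmb".

tmb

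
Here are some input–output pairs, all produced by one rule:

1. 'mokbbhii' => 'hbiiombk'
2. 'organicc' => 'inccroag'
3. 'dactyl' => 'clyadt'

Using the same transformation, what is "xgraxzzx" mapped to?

Rule — swap each adjacent pair of characters (1↔2, 3↔4, ...), then swap the front and back halves of the string.
For "xgraxzzx", step one produces "gxarzxxz"; step two turns that into "zxxzgxar".
(Check on "dactyl": → "adtcly" → "clyadt" ✓)

zxxzgxar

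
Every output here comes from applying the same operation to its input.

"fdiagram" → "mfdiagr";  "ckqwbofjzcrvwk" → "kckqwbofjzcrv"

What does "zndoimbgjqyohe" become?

ezndoimbgjqyo

In each case the input is transformed by: move the last 2 characters to the front (rotate right by 2), then delete the first character.
Working it through for "zndoimbgjqyohe": intermediate "hezndoimbgjqyo", final "ezndoimbgjqyo".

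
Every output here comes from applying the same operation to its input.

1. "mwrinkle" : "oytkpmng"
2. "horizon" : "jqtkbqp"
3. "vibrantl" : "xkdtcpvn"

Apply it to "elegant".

In each case the input is transformed by: shift every letter 2 places forward in the alphabet (wrapping around).
"elegant" → "gngicpv".

gngicpv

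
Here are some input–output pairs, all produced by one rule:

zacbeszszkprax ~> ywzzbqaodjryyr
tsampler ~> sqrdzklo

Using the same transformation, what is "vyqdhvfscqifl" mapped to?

What's happening: shift every letter 1 place backward in the alphabet (wrapping around), then take characters alternately from the front and the back (1st, last, 2nd, 2nd-last, ...).
For "vyqdhvfscqifl", step one produces "uxpcguerbphek"; step two turns that into "ukxephcpgbure".

ukxephcpgbure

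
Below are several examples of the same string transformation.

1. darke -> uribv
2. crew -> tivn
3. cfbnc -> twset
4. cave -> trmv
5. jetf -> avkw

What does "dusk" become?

uljb

What's happening: shift every letter 9 places backward in the alphabet (wrapping around).
Applying that to "dusk" gives "uljb".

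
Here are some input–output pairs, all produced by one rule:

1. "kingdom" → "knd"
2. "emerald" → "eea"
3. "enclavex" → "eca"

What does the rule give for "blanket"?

What's happening: delete the last 2 characters, then keep every other character starting from the first (positions 1st, 3rd, 5th, ...).
On "blanket": the first step gives "blank", and the second then gives "bak".

bak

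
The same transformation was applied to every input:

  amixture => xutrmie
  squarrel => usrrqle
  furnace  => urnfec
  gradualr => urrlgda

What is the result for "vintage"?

Rule — sort the characters into reverse alphabetical order, then delete the last character.
On "vintage": the first step gives "vtnigea", and the second then gives "vtnige".

vtnige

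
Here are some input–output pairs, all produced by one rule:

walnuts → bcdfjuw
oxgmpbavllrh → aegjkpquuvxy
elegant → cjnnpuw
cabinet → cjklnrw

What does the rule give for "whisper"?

The rule is to shift every letter 9 places forward in the alphabet (wrapping around), then sort the characters into alphabetical order.
For "whisper", step one produces "fqrbyna"; step two turns that into "abfnqry".

abfnqry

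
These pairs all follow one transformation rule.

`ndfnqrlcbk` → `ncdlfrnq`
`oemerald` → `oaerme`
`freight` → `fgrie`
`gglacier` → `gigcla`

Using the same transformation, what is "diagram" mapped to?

Each output is the input with this applied: delete the last 2 characters, then take characters alternately from the front and the back (1st, last, 2nd, 2nd-last, ...).
On "diagram" that produces "driga".

driga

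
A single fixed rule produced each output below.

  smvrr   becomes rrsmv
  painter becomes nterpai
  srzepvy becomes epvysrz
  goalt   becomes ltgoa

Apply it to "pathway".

hwaypat

What's happening: move the first 3 characters to the end (rotate left by 3).
Doing the same to "pathway": "hwaypat".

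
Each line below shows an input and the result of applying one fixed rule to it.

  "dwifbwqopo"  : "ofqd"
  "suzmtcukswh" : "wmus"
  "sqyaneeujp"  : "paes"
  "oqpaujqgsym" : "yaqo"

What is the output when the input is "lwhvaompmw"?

Looking at the pairs, the operation is to keep one character in every 3, starting at position 1 (positions 1st, 4th, 7th, ...), then swap the first and last characters.
So "lwhvaompmw" becomes "wvml".
(Check on "oqpaujqgsym": → "oaqy" → "yaqo" ✓)

wvml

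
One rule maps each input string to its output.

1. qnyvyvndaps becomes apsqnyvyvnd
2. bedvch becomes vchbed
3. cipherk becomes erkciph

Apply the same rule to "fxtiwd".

iwdfxt

Looking at the pairs, the operation is to move the last 3 characters to the front (rotate right by 3).
So "fxtiwd" becomes "iwdfxt".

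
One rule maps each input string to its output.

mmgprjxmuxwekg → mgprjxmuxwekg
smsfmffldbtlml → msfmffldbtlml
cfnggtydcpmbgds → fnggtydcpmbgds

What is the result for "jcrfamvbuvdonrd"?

crfamvbuvdonrd

What's happening: delete the first character.
"jcrfamvbuvdonrd" → "crfamvbuvdonrd".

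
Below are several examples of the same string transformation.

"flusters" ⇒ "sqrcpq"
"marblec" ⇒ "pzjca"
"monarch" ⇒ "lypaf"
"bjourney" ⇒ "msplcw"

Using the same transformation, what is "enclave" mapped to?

ajytc

Each output is the input with this applied: delete the first 2 characters, then shift every letter 2 places backward in the alphabet (wrapping around).
Starting from "enclave": after the first operation, "clave"; after the second, "ajytc".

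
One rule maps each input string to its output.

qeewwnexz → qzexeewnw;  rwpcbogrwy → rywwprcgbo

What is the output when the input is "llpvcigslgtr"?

lrltpgvlcsig

In each case the input is transformed by: take characters alternately from the front and the back (1st, last, 2nd, 2nd-last, ...).
For "llpvcigslgtr" the result is "lrltpgvlcsig".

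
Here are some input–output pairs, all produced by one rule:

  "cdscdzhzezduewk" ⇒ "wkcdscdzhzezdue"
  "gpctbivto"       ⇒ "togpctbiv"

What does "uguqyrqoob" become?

obuguqyrqo

The rule is to move the last 2 characters to the front (rotate right by 2).
On "uguqyrqoob" that produces "obuguqyrqo".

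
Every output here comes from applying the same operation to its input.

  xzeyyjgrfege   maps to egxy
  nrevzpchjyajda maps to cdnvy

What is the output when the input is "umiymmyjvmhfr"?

mruyy

Rule — keep one character in every 3, starting at position 1 (positions 1st, 4th, 7th, ...), then sort the characters into alphabetical order.
On "umiymmyjvmhfr": the first step gives "uyymr", and the second then gives "mruyy".
(Check on "nrevzpchjyajda": → "nvcyd" → "cdnvy" ✓)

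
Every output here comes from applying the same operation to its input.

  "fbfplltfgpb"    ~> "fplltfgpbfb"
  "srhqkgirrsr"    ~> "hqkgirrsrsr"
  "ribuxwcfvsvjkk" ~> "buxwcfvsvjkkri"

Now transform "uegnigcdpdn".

The rule is to move the first 2 characters to the end (rotate left by 2).
On "uegnigcdpdn" that produces "gnigcdpdnue".

gnigcdpdnue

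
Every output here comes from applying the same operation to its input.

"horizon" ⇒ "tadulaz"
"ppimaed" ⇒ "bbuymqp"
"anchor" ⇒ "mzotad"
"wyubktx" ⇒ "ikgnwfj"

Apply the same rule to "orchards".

adotmdpe

In each case the input is transformed by: shift every letter 12 places forward in the alphabet (wrapping around).
So "orchards" becomes "adotmdpe".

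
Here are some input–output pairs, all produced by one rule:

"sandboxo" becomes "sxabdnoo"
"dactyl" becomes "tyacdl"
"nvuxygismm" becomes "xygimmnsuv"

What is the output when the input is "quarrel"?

Each output is the input with this applied: sort the characters into alphabetical order, then move the last 2 characters to the front (rotate right by 2).
Starting from "quarrel": after the first operation, "aelqrru"; after the second, "ruaelqr".

ruaelqr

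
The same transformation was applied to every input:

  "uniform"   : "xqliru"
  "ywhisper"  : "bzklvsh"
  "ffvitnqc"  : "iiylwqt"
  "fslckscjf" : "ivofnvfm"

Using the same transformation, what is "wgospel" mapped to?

The transformation: shift every letter 3 places forward in the alphabet (wrapping around), then delete the last character.
On "wgospel": the first step gives "zjrvsho", and the second then gives "zjrvsh".

zjrvsh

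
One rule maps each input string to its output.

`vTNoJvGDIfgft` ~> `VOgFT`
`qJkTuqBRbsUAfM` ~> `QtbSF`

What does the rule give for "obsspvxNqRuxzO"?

OSXrZ

The pattern: keep one character in every 3, starting at position 1 (positions 1st, 4th, 7th, ...), then flip the case of every letter.
Working it through for "obsspvxNqRuxzO": intermediate "osxRz", final "OSXrZ".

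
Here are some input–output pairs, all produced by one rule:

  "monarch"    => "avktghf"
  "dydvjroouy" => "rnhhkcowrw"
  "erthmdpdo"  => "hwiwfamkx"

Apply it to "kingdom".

What's happening: reverse the string, then shift every letter 7 places backward in the alphabet (wrapping around).
On "kingdom": the first step gives "modgnik", and the second then gives "fhwzgbd".

fhwzgbd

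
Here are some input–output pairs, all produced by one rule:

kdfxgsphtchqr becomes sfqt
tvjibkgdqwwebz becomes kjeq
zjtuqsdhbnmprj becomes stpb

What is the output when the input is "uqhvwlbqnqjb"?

The pattern: keep one character in every 3, starting at position 3 (positions 3rd, 6th, 9th, ...), then swap each adjacent pair of characters (1↔2, 3↔4, ...).
Working it through for "uqhvwlbqnqjb": intermediate "hlnb", final "lhbn".

lhbn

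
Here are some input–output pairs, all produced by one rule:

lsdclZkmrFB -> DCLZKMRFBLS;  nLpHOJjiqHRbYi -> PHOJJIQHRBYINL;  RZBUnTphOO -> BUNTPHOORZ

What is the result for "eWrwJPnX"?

Each output is the input with this applied: move the first 2 characters to the end (rotate left by 2), then convert every letter to uppercase.
On "eWrwJPnX": the first step gives "rwJPnXeW", and the second then gives "RWJPNXEW".

RWJPNXEW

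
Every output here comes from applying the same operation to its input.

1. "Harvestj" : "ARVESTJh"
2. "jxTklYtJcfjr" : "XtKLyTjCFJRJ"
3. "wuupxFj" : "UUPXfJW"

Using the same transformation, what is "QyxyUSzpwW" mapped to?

YXYusZPWwq

In each case the input is transformed by: move the first character to the end, then flip the case of every letter.
Applying that to "QyxyUSzpwW" gives "YXYusZPWwq".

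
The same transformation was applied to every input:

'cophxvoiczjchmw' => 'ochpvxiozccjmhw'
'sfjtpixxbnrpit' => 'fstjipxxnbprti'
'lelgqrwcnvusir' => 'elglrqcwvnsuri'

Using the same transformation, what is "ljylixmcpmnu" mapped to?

Each output is the input with this applied: swap each adjacent pair of characters (1↔2, 3↔4, ...).
Doing the same to "ljylixmcpmnu": "jllyxicmmpun".

jllyxicmmpun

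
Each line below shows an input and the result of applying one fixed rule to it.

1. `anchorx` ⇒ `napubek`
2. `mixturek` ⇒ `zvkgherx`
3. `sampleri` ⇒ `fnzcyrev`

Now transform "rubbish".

ehoovfu

In each case the input is transformed by: shift every letter 13 places forward in the alphabet (wrapping around) — i.e. ROT13.
On "rubbish" that produces "ehoovfu".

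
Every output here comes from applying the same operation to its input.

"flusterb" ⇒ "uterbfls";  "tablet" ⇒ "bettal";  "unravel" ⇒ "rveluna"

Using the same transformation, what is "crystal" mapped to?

ytalcrs

What's happening: move the first 3 characters to the end (rotate left by 3), then swap the first and last characters.
For "crystal", step one produces "stalcry"; step two turns that into "ytalcrs".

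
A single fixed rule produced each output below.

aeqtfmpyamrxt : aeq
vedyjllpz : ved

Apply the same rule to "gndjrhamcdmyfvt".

gnd

What's happening: keep only the first 3 characters.
So "gndjrhamcdmyfvt" becomes "gnd".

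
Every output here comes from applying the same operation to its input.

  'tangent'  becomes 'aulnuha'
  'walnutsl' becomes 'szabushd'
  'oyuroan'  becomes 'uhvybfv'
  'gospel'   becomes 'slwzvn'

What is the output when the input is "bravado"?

vkhchyi

Each output is the input with this applied: shift every letter 7 places forward in the alphabet (wrapping around), then reverse the string.
On "bravado": the first step gives "iyhchkv", and the second then gives "vkhchyi".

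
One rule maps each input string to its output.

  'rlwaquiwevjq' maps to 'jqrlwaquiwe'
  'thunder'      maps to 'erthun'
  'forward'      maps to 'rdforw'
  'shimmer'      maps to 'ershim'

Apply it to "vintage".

gevint

Rule — move the last 3 characters to the front (rotate right by 3), then delete the first character.
Working it through for "vintage": intermediate "agevint", final "gevint".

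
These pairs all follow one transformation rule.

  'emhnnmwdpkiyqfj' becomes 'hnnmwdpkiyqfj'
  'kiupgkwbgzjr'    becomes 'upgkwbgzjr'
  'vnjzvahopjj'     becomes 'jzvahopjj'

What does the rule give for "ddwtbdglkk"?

The pattern: delete the first 2 characters.
Doing the same to "ddwtbdglkk": "wtbdglkk".

wtbdglkk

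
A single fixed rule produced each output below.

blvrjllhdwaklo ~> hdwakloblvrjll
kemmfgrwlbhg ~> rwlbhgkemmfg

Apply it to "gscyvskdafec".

kdafecgscyvs

The pattern: swap the front and back halves of the string.
So "gscyvskdafec" becomes "kdafecgscyvs".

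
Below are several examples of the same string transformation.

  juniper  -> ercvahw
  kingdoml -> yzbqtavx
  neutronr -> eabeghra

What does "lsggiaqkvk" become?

Each output is the input with this applied: shift every letter 13 places forward in the alphabet (wrapping around) — i.e. ROT13, then reverse the string.
"lsggiaqkvk" → "yfttvndxix" → "xixdnvttfy".

xixdnvttfy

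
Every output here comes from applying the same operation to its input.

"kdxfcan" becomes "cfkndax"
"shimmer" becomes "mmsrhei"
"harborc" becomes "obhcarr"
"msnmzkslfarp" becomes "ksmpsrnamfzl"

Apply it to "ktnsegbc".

Each output is the input with this applied: take characters alternately from the front and the back (1st, last, 2nd, 2nd-last, ...), then move the last 2 characters to the front (rotate right by 2).
"ktnsegbc" → "kctbngse" → "sekctbng".

sekctbng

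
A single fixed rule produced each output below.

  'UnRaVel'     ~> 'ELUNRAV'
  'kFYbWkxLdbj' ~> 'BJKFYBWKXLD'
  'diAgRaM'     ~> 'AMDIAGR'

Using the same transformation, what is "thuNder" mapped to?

ERTHUND

The transformation: move the last 2 characters to the front (rotate right by 2), then convert every letter to uppercase.
Applying both steps to "thuNder": "erthuNd", then "ERTHUND".
(Check on "kFYbWkxLdbj": → "bjkFYbWkxLd" → "BJKFYBWKXLD" ✓)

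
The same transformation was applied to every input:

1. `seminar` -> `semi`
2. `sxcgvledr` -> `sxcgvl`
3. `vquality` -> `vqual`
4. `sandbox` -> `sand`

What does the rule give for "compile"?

Rule — delete the last 3 characters.
On "compile" that produces "comp".

comp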